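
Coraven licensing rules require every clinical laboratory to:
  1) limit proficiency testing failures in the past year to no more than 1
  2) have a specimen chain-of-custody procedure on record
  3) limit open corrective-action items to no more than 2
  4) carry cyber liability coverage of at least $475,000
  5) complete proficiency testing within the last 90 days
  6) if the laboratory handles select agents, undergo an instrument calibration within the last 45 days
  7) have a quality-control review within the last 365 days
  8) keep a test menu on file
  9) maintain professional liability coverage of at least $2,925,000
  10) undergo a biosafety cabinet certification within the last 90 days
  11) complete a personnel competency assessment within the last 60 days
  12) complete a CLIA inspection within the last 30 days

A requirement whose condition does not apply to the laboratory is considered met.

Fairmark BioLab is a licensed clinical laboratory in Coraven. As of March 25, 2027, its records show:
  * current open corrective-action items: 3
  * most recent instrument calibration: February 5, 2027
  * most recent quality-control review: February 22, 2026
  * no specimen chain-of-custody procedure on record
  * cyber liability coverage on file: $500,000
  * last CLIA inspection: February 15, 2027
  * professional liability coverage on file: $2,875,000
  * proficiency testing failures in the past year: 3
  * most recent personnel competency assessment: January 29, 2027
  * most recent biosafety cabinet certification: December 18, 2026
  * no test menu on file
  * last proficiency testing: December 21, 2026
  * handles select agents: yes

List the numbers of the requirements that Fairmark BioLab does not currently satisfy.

1. proficiency testing failures in the past year 3 > 1 → not met
2. specimen chain-of-custody procedure absent → not met
3. open corrective-action items 3 > 2 → not met
4. cyber liability coverage $500,000 ≥ $475,000 → met
5. proficiency testing 94 days ago vs limit 90 → not met
6. condition 'handles select agents' holds; instrument calibration 48 days ago vs limit 45 → not met
7. quality-control review 396 days ago vs limit 365 → not met
8. test menu absent → not met
9. professional liability coverage $2,875,000 < $2,925,000 → not met
10. biosafety cabinet certification 97 days ago vs limit 90 → not met
11. personnel competency assessment 55 days ago vs limit 60 → met
12. CLIA inspection 38 days ago vs limit 30 → not met
Not met: 1, 2, 3, 5, 6, 7, 8, 9, 10, 12

1, 2, 3, 5, 6, 7, 8, 9, 10, 12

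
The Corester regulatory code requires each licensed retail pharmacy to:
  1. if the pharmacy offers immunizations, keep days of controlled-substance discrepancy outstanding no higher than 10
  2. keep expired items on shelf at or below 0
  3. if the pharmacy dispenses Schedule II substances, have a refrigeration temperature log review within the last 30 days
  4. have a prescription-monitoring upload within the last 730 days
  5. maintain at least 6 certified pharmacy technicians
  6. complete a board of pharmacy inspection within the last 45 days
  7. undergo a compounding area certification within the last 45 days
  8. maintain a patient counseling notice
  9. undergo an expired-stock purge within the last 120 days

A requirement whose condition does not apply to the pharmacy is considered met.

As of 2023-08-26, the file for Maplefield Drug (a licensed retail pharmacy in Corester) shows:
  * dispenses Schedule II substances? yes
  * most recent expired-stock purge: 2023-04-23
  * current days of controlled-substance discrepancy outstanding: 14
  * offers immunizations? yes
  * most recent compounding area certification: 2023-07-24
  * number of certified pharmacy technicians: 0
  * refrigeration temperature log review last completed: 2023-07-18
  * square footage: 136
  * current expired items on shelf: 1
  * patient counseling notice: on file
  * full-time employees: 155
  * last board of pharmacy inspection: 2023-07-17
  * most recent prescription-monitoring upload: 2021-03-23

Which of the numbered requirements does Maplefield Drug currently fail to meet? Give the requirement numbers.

1, 2, 3, 4, 5, 9

1. condition 'offers immunizations' holds; days of controlled-substance discrepancy outstanding 14 > 10 → not met
2. expired items on shelf 1 > 0 → not met
3. condition 'dispenses Schedule II substances' holds; refrigeration temperature log review 39 days ago vs limit 30 → not met
4. prescription-monitoring upload 886 days ago vs limit 730 → not met
5. certified pharmacy technicians 0 < 6 → not met
6. board of pharmacy inspection 40 days ago vs limit 45 → met
7. compounding area certification 33 days ago vs limit 45 → met
8. patient counseling notice present → met
9. expired-stock purge 125 days ago vs limit 120 → not met
Not met: 1, 2, 3, 4, 5, 9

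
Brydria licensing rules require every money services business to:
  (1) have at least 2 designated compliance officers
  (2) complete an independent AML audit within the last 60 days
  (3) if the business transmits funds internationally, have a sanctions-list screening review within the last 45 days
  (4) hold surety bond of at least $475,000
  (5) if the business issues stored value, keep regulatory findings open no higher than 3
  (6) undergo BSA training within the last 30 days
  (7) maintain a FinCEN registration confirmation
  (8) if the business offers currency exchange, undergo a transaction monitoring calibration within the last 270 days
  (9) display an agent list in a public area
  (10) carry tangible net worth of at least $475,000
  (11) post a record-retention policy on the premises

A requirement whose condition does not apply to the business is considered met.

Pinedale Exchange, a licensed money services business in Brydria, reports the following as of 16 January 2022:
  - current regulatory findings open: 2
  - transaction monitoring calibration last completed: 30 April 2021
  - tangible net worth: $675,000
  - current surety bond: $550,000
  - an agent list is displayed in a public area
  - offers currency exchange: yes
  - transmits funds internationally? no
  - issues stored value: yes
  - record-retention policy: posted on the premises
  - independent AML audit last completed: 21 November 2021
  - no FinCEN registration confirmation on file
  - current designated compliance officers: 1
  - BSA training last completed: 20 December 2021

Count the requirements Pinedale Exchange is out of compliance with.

2

1. designated compliance officers 1 < 2 → not met
2. independent AML audit 56 days ago vs limit 60 → met
3. condition 'transmits funds internationally' does not hold → requirement n/a → met
4. surety bond $550,000 ≥ $475,000 → met
5. condition 'issues stored value' holds; regulatory findings open 2 ≤ 3 → met
6. BSA training 27 days ago vs limit 30 → met
7. FinCEN registration confirmation absent → not met
8. condition 'offers currency exchange' holds; transaction monitoring calibration 261 days ago vs limit 270 → met
9. agent list present → met
10. tangible net worth $675,000 ≥ $475,000 → met
11. record-retention policy present → met
Not met: 2 of 11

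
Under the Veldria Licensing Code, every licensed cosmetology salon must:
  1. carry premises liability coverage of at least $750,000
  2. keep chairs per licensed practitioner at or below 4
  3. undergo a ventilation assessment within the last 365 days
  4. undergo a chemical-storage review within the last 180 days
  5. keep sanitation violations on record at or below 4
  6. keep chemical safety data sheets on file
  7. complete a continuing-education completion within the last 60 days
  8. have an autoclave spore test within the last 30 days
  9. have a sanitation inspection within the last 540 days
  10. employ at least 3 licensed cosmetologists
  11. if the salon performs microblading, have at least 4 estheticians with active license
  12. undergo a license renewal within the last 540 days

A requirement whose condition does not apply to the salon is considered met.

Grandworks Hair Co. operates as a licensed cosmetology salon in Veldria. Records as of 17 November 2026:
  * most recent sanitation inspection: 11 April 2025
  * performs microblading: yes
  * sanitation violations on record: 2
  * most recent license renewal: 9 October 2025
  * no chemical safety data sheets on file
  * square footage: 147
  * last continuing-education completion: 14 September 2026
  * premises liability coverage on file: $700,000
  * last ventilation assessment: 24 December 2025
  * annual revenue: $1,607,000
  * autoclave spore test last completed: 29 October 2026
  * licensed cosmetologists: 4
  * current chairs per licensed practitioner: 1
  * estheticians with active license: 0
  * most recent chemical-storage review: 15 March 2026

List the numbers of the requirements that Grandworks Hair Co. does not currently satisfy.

1. premises liability coverage $700,000 < $750,000 → not met
2. chairs per licensed practitioner 1 ≤ 4 → met
3. ventilation assessment 328 days ago vs limit 365 → met
4. chemical-storage review 247 days ago vs limit 180 → not met
5. sanitation violations on record 2 ≤ 4 → met
6. chemical safety data sheets absent → not met
7. continuing-education completion 64 days ago vs limit 60 → not met
8. autoclave spore test 19 days ago vs limit 30 → met
9. sanitation inspection 585 days ago vs limit 540 → not met
10. licensed cosmetologists 4 ≥ 3 → met
11. condition 'performs microblading' holds; estheticians with active license 0 < 4 → not met
12. license renewal 404 days ago vs limit 540 → met
Not met: 1, 4, 6, 7, 9, 11

1, 4, 6, 7, 9, 11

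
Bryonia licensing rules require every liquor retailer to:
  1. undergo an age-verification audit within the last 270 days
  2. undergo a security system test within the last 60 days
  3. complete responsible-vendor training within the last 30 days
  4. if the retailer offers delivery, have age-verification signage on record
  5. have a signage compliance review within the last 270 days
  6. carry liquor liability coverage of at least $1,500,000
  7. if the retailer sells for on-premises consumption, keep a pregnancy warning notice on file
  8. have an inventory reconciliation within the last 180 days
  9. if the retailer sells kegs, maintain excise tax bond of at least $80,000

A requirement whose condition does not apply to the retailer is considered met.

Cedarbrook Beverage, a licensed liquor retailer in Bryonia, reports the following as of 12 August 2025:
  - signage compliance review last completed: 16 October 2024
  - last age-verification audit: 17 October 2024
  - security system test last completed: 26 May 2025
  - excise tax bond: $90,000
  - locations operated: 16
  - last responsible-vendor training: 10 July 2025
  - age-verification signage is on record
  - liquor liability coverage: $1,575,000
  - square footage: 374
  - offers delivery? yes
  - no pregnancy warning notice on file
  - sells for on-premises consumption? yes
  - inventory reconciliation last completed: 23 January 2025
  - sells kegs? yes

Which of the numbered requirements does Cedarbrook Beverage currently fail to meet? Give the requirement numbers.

1. age-verification audit 299 days ago vs limit 270 → not met
2. security system test 78 days ago vs limit 60 → not met
3. responsible-vendor training 33 days ago vs limit 30 → not met
4. condition 'offers delivery' holds; age-verification signage present → met
5. signage compliance review 300 days ago vs limit 270 → not met
6. liquor liability coverage $1,575,000 ≥ $1,500,000 → met
7. condition 'sells for on-premises consumption' holds; pregnancy warning notice absent → not met
8. inventory reconciliation 201 days ago vs limit 180 → not met
9. condition 'sells kegs' holds; excise tax bond $90,000 ≥ $80,000 → met
Not met: 1, 2, 3, 5, 7, 8

1, 2, 3, 5, 7, 8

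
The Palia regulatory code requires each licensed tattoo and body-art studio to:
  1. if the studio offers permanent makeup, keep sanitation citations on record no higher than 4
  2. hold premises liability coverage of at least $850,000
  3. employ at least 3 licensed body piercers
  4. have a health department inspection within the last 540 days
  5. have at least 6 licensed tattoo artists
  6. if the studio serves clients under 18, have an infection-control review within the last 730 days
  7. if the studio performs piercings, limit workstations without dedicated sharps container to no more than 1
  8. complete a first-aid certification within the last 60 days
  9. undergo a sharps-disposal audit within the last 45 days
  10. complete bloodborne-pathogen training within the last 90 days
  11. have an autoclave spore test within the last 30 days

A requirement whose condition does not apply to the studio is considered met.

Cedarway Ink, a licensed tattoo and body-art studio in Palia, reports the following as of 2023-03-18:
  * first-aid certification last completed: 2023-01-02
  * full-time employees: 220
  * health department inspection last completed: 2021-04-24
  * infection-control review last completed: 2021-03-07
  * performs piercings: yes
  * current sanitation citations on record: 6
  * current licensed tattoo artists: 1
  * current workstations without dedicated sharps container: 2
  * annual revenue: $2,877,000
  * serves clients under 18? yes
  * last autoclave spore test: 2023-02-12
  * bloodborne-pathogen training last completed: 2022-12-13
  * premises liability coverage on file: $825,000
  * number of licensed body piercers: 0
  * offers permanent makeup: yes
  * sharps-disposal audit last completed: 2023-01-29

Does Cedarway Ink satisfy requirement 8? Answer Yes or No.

No

8. first-aid certification 75 days ago vs limit 60 → not met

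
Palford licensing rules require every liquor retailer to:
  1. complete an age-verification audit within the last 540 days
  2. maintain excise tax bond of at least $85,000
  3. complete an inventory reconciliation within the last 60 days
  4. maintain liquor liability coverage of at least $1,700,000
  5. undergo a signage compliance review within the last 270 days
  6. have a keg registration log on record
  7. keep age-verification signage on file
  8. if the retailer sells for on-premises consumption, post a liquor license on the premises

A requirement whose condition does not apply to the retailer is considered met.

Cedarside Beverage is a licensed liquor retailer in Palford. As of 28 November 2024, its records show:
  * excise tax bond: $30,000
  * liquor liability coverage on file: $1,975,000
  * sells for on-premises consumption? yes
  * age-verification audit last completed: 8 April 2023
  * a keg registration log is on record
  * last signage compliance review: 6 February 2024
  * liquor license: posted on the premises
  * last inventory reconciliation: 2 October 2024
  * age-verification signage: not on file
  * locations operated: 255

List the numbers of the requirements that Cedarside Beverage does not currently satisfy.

1, 2, 5, 7

1. age-verification audit 600 days ago vs limit 540 → not met
2. excise tax bond $30,000 < $85,000 → not met
3. inventory reconciliation 57 days ago vs limit 60 → met
4. liquor liability coverage $1,975,000 ≥ $1,700,000 → met
5. signage compliance review 296 days ago vs limit 270 → not met
6. keg registration log present → met
7. age-verification signage absent → not met
8. condition 'sells for on-premises consumption' holds; liquor license present → met
Not met: 1, 2, 5, 7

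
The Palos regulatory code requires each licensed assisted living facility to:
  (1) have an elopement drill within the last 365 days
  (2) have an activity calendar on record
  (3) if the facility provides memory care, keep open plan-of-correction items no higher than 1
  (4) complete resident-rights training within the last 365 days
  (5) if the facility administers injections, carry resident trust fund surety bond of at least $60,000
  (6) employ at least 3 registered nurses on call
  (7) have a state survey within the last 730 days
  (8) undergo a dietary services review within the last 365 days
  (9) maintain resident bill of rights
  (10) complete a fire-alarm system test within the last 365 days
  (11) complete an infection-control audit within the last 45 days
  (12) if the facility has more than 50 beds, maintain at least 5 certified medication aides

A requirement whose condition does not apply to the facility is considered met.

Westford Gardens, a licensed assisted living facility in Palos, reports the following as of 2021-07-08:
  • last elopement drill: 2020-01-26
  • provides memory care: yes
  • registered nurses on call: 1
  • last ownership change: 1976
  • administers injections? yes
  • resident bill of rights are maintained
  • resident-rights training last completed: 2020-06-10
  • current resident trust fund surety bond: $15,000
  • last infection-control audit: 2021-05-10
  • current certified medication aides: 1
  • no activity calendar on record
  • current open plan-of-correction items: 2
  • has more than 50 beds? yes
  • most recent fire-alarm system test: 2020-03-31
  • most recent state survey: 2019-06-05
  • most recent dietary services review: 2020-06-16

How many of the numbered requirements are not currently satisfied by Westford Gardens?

11

1. elopement drill 529 days ago vs limit 365 → not met
2. activity calendar absent → not met
3. condition 'provides memory care' holds; open plan-of-correction items 2 > 1 → not met
4. resident-rights training 393 days ago vs limit 365 → not met
5. condition 'administers injections' holds; resident trust fund surety bond $15,000 < $60,000 → not met
6. registered nurses on call 1 < 3 → not met
7. state survey 764 days ago vs limit 730 → not met
8. dietary services review 387 days ago vs limit 365 → not met
9. resident bill of rights present → met
10. fire-alarm system test 464 days ago vs limit 365 → not met
11. infection-control audit 59 days ago vs limit 45 → not met
12. condition 'has more than 50 beds' holds; certified medication aides 1 < 5 → not met
Not met: 11 of 12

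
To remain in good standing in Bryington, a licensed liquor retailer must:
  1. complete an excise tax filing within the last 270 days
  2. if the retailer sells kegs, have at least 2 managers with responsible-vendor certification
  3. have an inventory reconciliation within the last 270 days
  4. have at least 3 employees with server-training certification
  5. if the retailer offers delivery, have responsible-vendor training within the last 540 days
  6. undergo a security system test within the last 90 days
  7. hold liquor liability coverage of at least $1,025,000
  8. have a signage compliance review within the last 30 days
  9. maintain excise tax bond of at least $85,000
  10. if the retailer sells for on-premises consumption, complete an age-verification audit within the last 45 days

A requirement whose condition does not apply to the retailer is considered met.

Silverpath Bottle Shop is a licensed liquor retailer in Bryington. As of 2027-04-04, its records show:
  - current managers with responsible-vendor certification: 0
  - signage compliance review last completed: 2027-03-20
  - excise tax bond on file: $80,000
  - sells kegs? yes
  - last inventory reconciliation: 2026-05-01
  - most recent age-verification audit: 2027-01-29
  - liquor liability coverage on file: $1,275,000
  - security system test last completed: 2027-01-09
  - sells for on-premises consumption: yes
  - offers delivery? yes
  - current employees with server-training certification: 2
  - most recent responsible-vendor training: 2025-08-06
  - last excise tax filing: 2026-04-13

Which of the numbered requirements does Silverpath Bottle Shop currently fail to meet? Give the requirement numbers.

1. excise tax filing 356 days ago vs limit 270 → not met
2. condition 'sells kegs' holds; managers with responsible-vendor certification 0 < 2 → not met
3. inventory reconciliation 338 days ago vs limit 270 → not met
4. employees with server-training certification 2 < 3 → not met
5. condition 'offers delivery' holds; responsible-vendor training 606 days ago vs limit 540 → not met
6. security system test 85 days ago vs limit 90 → met
7. liquor liability coverage $1,275,000 ≥ $1,025,000 → met
8. signage compliance review 15 days ago vs limit 30 → met
9. excise tax bond $80,000 < $85,000 → not met
10. condition 'sells for on-premises consumption' holds; age-verification audit 65 days ago vs limit 45 → not met
Not met: 1, 2, 3, 4, 5, 9, 10

1, 2, 3, 4, 5, 9, 10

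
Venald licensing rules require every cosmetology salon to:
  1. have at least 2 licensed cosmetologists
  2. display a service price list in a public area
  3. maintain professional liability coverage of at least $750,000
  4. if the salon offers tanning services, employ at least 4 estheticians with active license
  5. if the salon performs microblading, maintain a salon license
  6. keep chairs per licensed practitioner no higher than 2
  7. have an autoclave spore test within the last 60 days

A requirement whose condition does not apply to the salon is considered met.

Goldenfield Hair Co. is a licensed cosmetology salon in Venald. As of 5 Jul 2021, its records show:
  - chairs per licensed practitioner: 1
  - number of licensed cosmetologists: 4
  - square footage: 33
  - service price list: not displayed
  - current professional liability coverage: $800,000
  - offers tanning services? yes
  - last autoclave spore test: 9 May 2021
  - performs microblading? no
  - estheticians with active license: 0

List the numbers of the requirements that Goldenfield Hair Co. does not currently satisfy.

1. licensed cosmetologists 4 ≥ 2 → met
2. service price list absent → not met
3. professional liability coverage $800,000 ≥ $750,000 → met
4. condition 'offers tanning services' holds; estheticians with active license 0 < 4 → not met
5. condition 'performs microblading' does not hold → requirement n/a → met
6. chairs per licensed practitioner 1 ≤ 2 → met
7. autoclave spore test 57 days ago vs limit 60 → met
Not met: 2, 4

2, 4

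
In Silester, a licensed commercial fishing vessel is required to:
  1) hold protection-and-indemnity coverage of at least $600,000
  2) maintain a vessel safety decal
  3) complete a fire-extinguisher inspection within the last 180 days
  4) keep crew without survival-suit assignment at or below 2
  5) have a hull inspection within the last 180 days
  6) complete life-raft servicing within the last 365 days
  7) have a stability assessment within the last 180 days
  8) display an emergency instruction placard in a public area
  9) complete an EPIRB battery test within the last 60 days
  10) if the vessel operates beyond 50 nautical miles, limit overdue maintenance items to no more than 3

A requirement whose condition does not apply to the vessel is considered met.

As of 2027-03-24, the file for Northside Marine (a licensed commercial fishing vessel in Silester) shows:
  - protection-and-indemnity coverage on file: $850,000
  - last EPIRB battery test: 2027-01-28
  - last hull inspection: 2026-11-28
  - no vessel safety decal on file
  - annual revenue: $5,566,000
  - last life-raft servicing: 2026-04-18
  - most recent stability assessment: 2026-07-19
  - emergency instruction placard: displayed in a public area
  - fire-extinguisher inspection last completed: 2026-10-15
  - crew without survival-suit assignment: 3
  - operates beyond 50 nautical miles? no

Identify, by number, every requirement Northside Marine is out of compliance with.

1. protection-and-indemnity coverage $850,000 ≥ $600,000 → met
2. vessel safety decal absent → not met
3. fire-extinguisher inspection 160 days ago vs limit 180 → met
4. crew without survival-suit assignment 3 > 2 → not met
5. hull inspection 116 days ago vs limit 180 → met
6. life-raft servicing 340 days ago vs limit 365 → met
7. stability assessment 248 days ago vs limit 180 → not met
8. emergency instruction placard present → met
9. EPIRB battery test 55 days ago vs limit 60 → met
10. condition 'operates beyond 50 nautical miles' does not hold → requirement n/a → met
Not met: 2, 4, 7

2, 4, 7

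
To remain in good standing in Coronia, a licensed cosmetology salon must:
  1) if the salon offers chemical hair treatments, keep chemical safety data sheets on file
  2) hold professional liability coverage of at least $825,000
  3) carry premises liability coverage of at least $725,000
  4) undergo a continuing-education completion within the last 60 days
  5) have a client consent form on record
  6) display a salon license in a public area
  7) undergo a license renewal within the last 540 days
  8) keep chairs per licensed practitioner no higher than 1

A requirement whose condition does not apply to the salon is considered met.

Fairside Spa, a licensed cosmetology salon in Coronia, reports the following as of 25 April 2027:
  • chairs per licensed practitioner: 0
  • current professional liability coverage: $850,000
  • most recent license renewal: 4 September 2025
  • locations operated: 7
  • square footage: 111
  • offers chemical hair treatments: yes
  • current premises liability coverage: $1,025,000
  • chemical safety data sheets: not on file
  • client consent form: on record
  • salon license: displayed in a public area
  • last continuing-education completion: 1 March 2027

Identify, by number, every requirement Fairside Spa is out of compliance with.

1, 7

1. condition 'offers chemical hair treatments' holds; chemical safety data sheets absent → not met
2. professional liability coverage $850,000 ≥ $825,000 → met
3. premises liability coverage $1,025,000 ≥ $725,000 → met
4. continuing-education completion 55 days ago vs limit 60 → met
5. client consent form present → met
6. salon license present → met
7. license renewal 598 days ago vs limit 540 → not met
8. chairs per licensed practitioner 0 ≤ 1 → met
Not met: 1, 7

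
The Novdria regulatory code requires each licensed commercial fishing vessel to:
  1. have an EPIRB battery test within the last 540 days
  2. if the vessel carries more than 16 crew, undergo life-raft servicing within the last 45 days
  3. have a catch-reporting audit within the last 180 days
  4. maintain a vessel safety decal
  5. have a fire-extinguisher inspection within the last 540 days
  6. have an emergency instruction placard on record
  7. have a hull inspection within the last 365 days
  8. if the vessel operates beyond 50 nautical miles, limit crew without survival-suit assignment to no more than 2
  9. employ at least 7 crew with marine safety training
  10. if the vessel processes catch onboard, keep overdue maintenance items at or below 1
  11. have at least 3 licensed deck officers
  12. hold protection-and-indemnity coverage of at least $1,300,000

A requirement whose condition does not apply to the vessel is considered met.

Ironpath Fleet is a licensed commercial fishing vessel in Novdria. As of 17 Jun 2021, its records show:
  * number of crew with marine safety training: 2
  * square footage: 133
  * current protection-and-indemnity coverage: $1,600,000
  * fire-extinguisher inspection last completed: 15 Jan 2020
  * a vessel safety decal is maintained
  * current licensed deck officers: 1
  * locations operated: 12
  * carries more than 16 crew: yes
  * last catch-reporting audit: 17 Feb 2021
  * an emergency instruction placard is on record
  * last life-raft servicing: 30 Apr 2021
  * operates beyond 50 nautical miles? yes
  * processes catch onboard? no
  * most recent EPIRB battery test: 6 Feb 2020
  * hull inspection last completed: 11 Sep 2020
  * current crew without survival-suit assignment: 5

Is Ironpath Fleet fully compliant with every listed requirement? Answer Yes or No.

No

1. EPIRB battery test 497 days ago vs limit 540 → met
2. condition 'carries more than 16 crew' holds; life-raft servicing 48 days ago vs limit 45 → not met
3. catch-reporting audit 120 days ago vs limit 180 → met
4. vessel safety decal present → met
5. fire-extinguisher inspection 519 days ago vs limit 540 → met
6. emergency instruction placard present → met
7. hull inspection 279 days ago vs limit 365 → met
8. condition 'operates beyond 50 nautical miles' holds; crew without survival-suit assignment 5 > 2 → not met
9. crew with marine safety training 2 < 7 → not met
10. condition 'processes catch onboard' does not hold → requirement n/a → met
11. licensed deck officers 1 < 3 → not met
12. protection-and-indemnity coverage $1,600,000 ≥ $1,300,000 → met
Not met: 2, 8, 9, 11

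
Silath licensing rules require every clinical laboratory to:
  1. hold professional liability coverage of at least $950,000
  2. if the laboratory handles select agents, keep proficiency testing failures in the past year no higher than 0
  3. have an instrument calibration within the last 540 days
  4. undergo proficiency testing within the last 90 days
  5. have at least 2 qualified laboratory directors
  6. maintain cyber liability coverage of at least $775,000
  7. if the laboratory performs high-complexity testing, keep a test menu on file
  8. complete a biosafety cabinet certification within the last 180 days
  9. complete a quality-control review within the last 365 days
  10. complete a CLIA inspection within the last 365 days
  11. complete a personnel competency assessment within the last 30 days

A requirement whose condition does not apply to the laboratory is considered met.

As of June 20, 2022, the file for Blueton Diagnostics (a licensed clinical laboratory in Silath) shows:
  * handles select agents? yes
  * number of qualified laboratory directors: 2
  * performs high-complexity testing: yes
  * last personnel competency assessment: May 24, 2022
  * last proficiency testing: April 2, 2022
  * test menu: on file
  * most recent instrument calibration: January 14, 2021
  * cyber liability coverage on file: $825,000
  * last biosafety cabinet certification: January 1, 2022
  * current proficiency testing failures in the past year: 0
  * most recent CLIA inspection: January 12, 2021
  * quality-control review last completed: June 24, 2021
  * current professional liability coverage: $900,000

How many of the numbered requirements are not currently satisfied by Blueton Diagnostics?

2

1. professional liability coverage $900,000 < $950,000 → not met
2. condition 'handles select agents' holds; proficiency testing failures in the past year 0 ≤ 0 → met
3. instrument calibration 522 days ago vs limit 540 → met
4. proficiency testing 79 days ago vs limit 90 → met
5. qualified laboratory directors 2 ≥ 2 → met
6. cyber liability coverage $825,000 ≥ $775,000 → met
7. condition 'performs high-complexity testing' holds; test menu present → met
8. biosafety cabinet certification 170 days ago vs limit 180 → met
9. quality-control review 361 days ago vs limit 365 → met
10. CLIA inspection 524 days ago vs limit 365 → not met
11. personnel competency assessment 27 days ago vs limit 30 → met
Not met: 2 of 11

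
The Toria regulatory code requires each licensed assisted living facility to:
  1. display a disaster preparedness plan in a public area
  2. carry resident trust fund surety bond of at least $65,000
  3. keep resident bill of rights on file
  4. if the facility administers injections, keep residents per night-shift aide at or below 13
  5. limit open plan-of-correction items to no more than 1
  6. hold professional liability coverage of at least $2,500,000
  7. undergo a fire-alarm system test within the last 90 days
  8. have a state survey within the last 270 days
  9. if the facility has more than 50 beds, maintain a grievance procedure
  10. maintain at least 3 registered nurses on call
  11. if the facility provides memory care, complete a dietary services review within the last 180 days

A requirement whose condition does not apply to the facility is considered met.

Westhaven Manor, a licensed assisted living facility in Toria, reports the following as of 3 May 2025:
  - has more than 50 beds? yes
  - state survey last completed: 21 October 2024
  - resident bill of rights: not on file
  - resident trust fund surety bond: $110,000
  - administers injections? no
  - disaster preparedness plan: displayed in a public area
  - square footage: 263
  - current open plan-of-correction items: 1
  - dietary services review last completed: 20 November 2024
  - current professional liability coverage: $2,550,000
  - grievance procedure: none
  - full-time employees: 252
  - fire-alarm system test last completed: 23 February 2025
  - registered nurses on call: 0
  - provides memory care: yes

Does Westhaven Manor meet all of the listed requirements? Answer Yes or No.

No

1. disaster preparedness plan present → met
2. resident trust fund surety bond $110,000 ≥ $65,000 → met
3. resident bill of rights absent → not met
4. condition 'administers injections' does not hold → requirement n/a → met
5. open plan-of-correction items 1 ≤ 1 → met
6. professional liability coverage $2,550,000 ≥ $2,500,000 → met
7. fire-alarm system test 69 days ago vs limit 90 → met
8. state survey 194 days ago vs limit 270 → met
9. condition 'has more than 50 beds' holds; grievance procedure absent → not met
10. registered nurses on call 0 < 3 → not met
11. condition 'provides memory care' holds; dietary services review 164 days ago vs limit 180 → met
Not met: 3, 9, 10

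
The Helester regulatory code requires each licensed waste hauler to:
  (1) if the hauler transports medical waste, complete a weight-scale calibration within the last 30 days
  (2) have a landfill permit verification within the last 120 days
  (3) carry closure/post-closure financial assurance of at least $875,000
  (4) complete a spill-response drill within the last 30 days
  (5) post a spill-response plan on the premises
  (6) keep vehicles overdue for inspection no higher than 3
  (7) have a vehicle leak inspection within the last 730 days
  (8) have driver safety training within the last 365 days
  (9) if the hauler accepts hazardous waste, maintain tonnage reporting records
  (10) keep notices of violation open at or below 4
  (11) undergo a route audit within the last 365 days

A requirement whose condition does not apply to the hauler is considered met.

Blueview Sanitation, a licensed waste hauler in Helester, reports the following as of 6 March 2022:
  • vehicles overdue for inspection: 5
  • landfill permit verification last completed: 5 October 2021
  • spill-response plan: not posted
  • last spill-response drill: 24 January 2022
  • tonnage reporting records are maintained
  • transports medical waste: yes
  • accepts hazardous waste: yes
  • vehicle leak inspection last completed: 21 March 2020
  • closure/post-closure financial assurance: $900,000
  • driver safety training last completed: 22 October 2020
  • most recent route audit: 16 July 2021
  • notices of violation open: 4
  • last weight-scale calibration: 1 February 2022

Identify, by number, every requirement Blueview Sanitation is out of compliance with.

1. condition 'transports medical waste' holds; weight-scale calibration 33 days ago vs limit 30 → not met
2. landfill permit verification 152 days ago vs limit 120 → not met
3. closure/post-closure financial assurance $900,000 ≥ $875,000 → met
4. spill-response drill 41 days ago vs limit 30 → not met
5. spill-response plan absent → not met
6. vehicles overdue for inspection 5 > 3 → not met
7. vehicle leak inspection 715 days ago vs limit 730 → met
8. driver safety training 500 days ago vs limit 365 → not met
9. condition 'accepts hazardous waste' holds; tonnage reporting records present → met
10. notices of violation open 4 ≤ 4 → met
11. route audit 233 days ago vs limit 365 → met
Not met: 1, 2, 4, 5, 6, 8

1, 2, 4, 5, 6, 8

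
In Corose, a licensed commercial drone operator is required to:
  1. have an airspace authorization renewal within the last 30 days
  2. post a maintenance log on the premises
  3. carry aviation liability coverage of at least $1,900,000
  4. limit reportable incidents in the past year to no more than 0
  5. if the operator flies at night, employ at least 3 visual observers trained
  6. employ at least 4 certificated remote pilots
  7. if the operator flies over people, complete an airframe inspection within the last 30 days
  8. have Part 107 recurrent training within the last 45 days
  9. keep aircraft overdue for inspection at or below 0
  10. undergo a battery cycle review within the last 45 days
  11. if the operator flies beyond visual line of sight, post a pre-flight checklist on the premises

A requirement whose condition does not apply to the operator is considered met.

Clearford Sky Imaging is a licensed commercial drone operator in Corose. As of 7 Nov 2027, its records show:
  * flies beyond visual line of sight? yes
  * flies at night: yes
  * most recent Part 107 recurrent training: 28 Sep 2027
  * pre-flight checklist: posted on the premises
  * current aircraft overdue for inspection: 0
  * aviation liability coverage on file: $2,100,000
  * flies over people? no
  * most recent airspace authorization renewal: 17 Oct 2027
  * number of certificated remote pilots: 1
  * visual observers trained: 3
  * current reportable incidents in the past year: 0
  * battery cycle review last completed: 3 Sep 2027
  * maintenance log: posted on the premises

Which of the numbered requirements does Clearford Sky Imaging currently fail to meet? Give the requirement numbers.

6, 10

1. airspace authorization renewal 21 days ago vs limit 30 → met
2. maintenance log present → met
3. aviation liability coverage $2,100,000 ≥ $1,900,000 → met
4. reportable incidents in the past year 0 ≤ 0 → met
5. condition 'flies at night' holds; visual observers trained 3 ≥ 3 → met
6. certificated remote pilots 1 < 4 → not met
7. condition 'flies over people' does not hold → requirement n/a → met
8. Part 107 recurrent training 40 days ago vs limit 45 → met
9. aircraft overdue for inspection 0 ≤ 0 → met
10. battery cycle review 65 days ago vs limit 45 → not met
11. condition 'flies beyond visual line of sight' holds; pre-flight checklist present → met
Not met: 6, 10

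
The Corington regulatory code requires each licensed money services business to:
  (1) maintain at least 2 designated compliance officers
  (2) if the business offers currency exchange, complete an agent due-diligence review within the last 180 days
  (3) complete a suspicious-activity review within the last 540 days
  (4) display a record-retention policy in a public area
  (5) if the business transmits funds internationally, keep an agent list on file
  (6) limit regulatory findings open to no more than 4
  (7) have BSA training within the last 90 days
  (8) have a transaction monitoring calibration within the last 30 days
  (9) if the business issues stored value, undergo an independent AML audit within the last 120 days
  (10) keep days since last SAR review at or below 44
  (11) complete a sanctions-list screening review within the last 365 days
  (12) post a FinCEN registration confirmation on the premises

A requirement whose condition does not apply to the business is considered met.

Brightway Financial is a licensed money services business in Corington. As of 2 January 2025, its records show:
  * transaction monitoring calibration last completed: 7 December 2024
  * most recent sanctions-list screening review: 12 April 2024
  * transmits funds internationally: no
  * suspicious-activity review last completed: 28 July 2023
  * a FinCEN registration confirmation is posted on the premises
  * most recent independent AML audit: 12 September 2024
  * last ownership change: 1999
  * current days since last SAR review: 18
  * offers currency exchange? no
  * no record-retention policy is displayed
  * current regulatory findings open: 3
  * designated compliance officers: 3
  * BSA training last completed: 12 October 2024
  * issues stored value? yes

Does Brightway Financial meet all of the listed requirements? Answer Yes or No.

No

1. designated compliance officers 3 ≥ 2 → met
2. condition 'offers currency exchange' does not hold → requirement n/a → met
3. suspicious-activity review 524 days ago vs limit 540 → met
4. record-retention policy absent → not met
5. condition 'transmits funds internationally' does not hold → requirement n/a → met
6. regulatory findings open 3 ≤ 4 → met
7. BSA training 82 days ago vs limit 90 → met
8. transaction monitoring calibration 26 days ago vs limit 30 → met
9. condition 'issues stored value' holds; independent AML audit 112 days ago vs limit 120 → met
10. days since last SAR review 18 ≤ 44 → met
11. sanctions-list screening review 265 days ago vs limit 365 → met
12. FinCEN registration confirmation present → met
Not met: 4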